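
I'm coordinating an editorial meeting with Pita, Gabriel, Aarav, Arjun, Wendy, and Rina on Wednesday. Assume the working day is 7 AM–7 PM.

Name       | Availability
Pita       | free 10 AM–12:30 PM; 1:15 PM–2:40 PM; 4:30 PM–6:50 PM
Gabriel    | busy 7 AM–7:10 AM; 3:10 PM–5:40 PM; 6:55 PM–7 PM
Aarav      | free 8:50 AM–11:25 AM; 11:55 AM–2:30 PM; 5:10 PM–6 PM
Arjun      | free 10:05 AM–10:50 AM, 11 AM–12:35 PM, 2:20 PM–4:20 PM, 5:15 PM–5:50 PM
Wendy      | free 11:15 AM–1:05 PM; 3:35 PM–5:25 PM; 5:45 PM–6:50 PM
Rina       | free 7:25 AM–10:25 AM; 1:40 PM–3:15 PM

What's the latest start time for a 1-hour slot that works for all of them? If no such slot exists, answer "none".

Pita free: 10:00-12:30, 13:15-14:40, 16:30-18:50.
Gabriel free: 07:10-15:10, 17:40-18:55 (invert busy blocks within the working day).
Aarav free: 08:50-11:25, 11:55-14:30, 17:10-18:00.
Arjun free: 10:05-10:50, 11:00-12:35, 14:20-16:20, 17:15-17:50.
Wendy free: 11:15-13:05, 15:35-17:25, 17:45-18:50.
Rina free: 07:25-10:25, 13:40-15:15.
Pita ∩ Gabriel: 10:00-12:30, 13:15-14:40, 17:40-18:50.
Pita ∩ Gabriel ∩ Aarav: 10:00-11:25, 11:55-12:30, 13:15-14:30, 17:40-18:00.
Pita ∩ Gabriel ∩ Aarav ∩ Arjun: 10:05-10:50, 11:00-11:25, 11:55-12:30, 14:20-14:30, 17:40-17:50.
Pita ∩ Gabriel ∩ Aarav ∩ Arjun ∩ Wendy: 11:15-11:25, 11:55-12:30, 17:45-17:50.
Pita ∩ Gabriel ∩ Aarav ∩ Arjun ∩ Wendy ∩ Rina: ∅.
There is no time when everyone is free.
No common window is at least 60 minutes long.

none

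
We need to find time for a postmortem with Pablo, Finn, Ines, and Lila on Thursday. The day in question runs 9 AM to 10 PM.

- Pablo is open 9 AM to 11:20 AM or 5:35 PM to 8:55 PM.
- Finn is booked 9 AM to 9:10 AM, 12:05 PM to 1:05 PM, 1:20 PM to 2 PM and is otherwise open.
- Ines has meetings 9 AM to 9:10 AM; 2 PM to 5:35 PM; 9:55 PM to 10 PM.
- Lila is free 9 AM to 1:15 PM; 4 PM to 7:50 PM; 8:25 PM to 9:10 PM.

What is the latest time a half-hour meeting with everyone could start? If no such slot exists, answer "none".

20:25

Pablo free: 09:00-11:20, 17:35-20:55.
Finn free: 09:10-12:05, 13:05-13:20, 14:00-22:00 (invert busy blocks within the working day).
Ines free: 09:10-14:00, 17:35-21:55 (invert busy blocks within the working day).
Lila free: 09:00-13:15, 16:00-19:50, 20:25-21:10.
Pablo ∩ Finn: 09:10-11:20, 17:35-20:55.
Pablo ∩ Finn ∩ Ines: 09:10-11:20, 17:35-20:55.
Pablo ∩ Finn ∩ Ines ∩ Lila: 09:10-11:20, 17:35-19:50, 20:25-20:55.
The last common window of at least 30 minutes is 20:25-20:55; a 30-minute meeting can start as late as 20:25 and still end by 20:55.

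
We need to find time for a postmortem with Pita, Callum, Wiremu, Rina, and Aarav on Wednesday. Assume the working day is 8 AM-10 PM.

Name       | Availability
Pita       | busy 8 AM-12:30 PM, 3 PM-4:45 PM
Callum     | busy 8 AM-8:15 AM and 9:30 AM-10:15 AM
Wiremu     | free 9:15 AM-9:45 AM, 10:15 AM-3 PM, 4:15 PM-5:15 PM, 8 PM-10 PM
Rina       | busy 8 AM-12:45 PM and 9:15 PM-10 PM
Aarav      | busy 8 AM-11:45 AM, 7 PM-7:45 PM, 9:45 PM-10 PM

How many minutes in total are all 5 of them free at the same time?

240

Pita free: 12:30-15:00, 16:45-22:00 (invert busy blocks within the working day).
Callum free: 08:15-09:30, 10:15-22:00 (invert busy blocks within the working day).
Wiremu free: 09:15-09:45, 10:15-15:00, 16:15-17:15, 20:00-22:00.
Rina free: 12:45-21:15 (invert busy blocks within the working day).
Aarav free: 11:45-19:00, 19:45-21:45 (invert busy blocks within the working day).
Pita ∩ Callum: 12:30-15:00, 16:45-22:00.
Pita ∩ Callum ∩ Wiremu: 12:30-15:00, 16:45-17:15, 20:00-22:00.
Pita ∩ Callum ∩ Wiremu ∩ Rina: 12:45-15:00, 16:45-17:15, 20:00-21:15.
Pita ∩ Callum ∩ Wiremu ∩ Rina ∩ Aarav: 12:45-15:00, 16:45-17:15, 20:00-21:15.
Summing the common windows: 135 + 30 + 75 = 240 minutes.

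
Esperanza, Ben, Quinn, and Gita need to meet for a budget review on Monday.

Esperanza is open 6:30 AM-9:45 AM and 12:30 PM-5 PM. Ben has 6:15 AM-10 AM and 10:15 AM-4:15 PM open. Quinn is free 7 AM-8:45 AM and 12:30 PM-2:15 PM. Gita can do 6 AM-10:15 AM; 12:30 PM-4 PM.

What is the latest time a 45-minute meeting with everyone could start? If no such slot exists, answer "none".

13:30

Esperanza ∩ Ben: 06:30-09:45, 12:30-16:15.
Esperanza ∩ Ben ∩ Quinn: 07:00-08:45, 12:30-14:15.
Esperanza ∩ Ben ∩ Quinn ∩ Gita: 07:00-08:45, 12:30-14:15.
Those are the intersection windows.
The last common window of at least 45 minutes is 12:30-14:15; a 45-minute meeting can start as late as 13:30 and still end by 14:15.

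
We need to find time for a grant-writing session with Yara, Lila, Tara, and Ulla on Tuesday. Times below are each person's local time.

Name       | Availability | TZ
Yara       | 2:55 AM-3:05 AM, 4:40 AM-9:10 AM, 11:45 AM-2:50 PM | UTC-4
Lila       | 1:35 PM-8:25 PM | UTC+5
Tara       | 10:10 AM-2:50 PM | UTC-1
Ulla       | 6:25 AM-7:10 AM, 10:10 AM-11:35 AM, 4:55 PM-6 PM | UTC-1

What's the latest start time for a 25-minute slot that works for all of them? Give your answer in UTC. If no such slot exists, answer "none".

Yara in UTC: 06:55-07:05, 08:40-13:10, 15:45-18:50 (add 4h to convert from UTC-4).
Lila in UTC: 08:35-15:25 (subtract 5h to convert from UTC+5).
Tara in UTC: 11:10-15:50 (add 1h to convert from UTC-1).
Ulla in UTC: 07:25-08:10, 11:10-12:35, 17:55-19:00 (add 1h to convert from UTC-1).
Yara ∩ Lila: 08:40-13:10.
Yara ∩ Lila ∩ Tara: 11:10-13:10.
Yara ∩ Lila ∩ Tara ∩ Ulla: 11:10-12:35.
So the common availability across everyone is 11:10-12:35.
The last common window of at least 25 minutes is 11:10-12:35; a 25-minute meeting can start as late as 12:10 and still end by 12:35.

12:10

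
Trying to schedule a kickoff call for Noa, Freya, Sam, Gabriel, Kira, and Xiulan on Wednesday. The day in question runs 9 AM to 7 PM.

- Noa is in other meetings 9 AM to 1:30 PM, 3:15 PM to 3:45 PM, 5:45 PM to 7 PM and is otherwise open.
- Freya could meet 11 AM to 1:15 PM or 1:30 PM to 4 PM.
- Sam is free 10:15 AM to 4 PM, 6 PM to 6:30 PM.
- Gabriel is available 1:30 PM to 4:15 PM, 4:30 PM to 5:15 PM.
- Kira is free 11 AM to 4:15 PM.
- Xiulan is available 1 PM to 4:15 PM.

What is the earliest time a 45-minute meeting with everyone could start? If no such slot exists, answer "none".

13:30

Noa free: 13:30-15:15, 15:45-17:45 (invert busy blocks within the working day).
Freya free: 11:00-13:15, 13:30-16:00.
Sam free: 10:15-16:00, 18:00-18:30.
Gabriel free: 13:30-16:15, 16:30-17:15.
Kira free: 11:00-16:15.
Xiulan free: 13:00-16:15.
Noa ∩ Freya: 13:30-15:15, 15:45-16:00.
Noa ∩ Freya ∩ Sam: 13:30-15:15, 15:45-16:00.
Noa ∩ Freya ∩ Sam ∩ Gabriel: 13:30-15:15, 15:45-16:00.
Noa ∩ Freya ∩ Sam ∩ Gabriel ∩ Kira: 13:30-15:15, 15:45-16:00.
Noa ∩ Freya ∩ Sam ∩ Gabriel ∩ Kira ∩ Xiulan: 13:30-15:15, 15:45-16:00.
The first common window of at least 45 minutes is 13:30-15:15, so the earliest start is 13:30.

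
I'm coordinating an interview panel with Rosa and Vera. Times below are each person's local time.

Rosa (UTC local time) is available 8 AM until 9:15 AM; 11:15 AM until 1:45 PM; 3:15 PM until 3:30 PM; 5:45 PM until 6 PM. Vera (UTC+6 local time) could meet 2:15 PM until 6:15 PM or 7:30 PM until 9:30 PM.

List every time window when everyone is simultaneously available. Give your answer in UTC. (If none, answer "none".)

Rosa in UTC: 08:00-09:15, 11:15-13:45, 15:15-15:30, 17:45-18:00.
Vera in UTC: 08:15-12:15, 13:30-15:30 (subtract 6h to convert from UTC+6).
Rosa ∩ Vera: 08:15-09:15, 11:15-12:15, 13:30-13:45, 15:15-15:30.
Those are the intersection windows.

08:15-09:15, 11:15-12:15, 13:30-13:45, 15:15-15:30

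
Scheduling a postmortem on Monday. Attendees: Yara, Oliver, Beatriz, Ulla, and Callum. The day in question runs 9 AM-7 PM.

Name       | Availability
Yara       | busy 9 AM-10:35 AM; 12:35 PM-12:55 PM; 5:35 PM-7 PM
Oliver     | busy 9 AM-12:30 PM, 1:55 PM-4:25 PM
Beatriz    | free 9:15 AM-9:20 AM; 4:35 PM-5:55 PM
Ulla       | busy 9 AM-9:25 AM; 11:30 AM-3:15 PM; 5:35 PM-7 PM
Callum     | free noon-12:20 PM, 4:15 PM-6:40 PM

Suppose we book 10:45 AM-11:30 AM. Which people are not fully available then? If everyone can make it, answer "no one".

Yara free: 10:35-12:35, 12:55-17:35 (invert busy blocks within the working day).
Oliver free: 12:30-13:55, 16:25-19:00 (invert busy blocks within the working day).
Beatriz free: 09:15-09:20, 16:35-17:55.
Ulla free: 09:25-11:30, 15:15-17:35 (invert busy blocks within the working day).
Callum free: 12:00-12:20, 16:15-18:40.
Yara: free for 10:45-11:30. Oliver: not fully free for 10:45-11:30. Beatriz: not fully free for 10:45-11:30. Ulla: free for 10:45-11:30. Callum: not fully free for 10:45-11:30.

Beatriz, Callum, Oliver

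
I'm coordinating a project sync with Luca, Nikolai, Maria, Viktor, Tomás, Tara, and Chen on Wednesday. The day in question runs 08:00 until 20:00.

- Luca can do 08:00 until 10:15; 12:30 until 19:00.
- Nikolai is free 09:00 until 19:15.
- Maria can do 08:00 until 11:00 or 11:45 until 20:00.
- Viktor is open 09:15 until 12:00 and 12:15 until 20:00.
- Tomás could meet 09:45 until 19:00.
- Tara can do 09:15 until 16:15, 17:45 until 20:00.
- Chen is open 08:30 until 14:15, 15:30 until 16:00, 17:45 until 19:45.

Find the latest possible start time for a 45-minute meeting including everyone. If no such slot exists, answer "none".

Luca ∩ Nikolai: 09:00-10:15, 12:30-19:00.
Luca ∩ Nikolai ∩ Maria: 09:00-10:15, 12:30-19:00.
Luca ∩ Nikolai ∩ Maria ∩ Viktor: 09:15-10:15, 12:30-19:00.
Luca ∩ Nikolai ∩ Maria ∩ Viktor ∩ Tomás: 09:45-10:15, 12:30-19:00.
Luca ∩ Nikolai ∩ Maria ∩ Viktor ∩ Tomás ∩ Tara: 09:45-10:15, 12:30-16:15, 17:45-19:00.
Luca ∩ Nikolai ∩ Maria ∩ Viktor ∩ Tomás ∩ Tara ∩ Chen: 09:45-10:15, 12:30-14:15, 15:30-16:00, 17:45-19:00.
The last common window of at least 45 minutes is 17:45-19:00; a 45-minute meeting can start as late as 18:15 and still end by 19:00.

18:15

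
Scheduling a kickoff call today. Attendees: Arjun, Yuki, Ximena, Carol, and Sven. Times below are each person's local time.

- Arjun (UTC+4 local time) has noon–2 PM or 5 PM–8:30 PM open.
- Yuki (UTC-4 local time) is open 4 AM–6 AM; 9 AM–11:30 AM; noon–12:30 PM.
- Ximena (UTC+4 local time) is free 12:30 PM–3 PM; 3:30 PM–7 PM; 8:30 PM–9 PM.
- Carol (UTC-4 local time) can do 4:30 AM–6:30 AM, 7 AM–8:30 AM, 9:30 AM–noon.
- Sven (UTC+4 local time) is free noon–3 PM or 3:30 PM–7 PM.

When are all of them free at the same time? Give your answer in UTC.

08:30-10:00, 13:30-15:00

Arjun in UTC: 08:00-10:00, 13:00-16:30 (subtract 4h to convert from UTC+4).
Yuki in UTC: 08:00-10:00, 13:00-15:30, 16:00-16:30 (add 4h to convert from UTC-4).
Ximena in UTC: 08:30-11:00, 11:30-15:00, 16:30-17:00 (subtract 4h to convert from UTC+4).
Carol in UTC: 08:30-10:30, 11:00-12:30, 13:30-16:00 (add 4h to convert from UTC-4).
Sven in UTC: 08:00-11:00, 11:30-15:00 (subtract 4h to convert from UTC+4).
Arjun ∩ Yuki: 08:00-10:00, 13:00-15:30, 16:00-16:30.
Arjun ∩ Yuki ∩ Ximena: 08:30-10:00, 13:00-15:00.
Arjun ∩ Yuki ∩ Ximena ∩ Carol: 08:30-10:00, 13:30-15:00.
Arjun ∩ Yuki ∩ Ximena ∩ Carol ∩ Sven: 08:30-10:00, 13:30-15:00.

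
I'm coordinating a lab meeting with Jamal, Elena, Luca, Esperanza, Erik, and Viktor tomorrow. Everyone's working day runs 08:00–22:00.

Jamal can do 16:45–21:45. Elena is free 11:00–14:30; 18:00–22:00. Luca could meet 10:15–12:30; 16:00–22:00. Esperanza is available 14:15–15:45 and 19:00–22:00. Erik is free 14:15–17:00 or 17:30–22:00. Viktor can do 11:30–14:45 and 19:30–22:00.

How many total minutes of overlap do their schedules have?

Jamal ∩ Elena: 18:00-21:45.
Jamal ∩ Elena ∩ Luca: 18:00-21:45.
Jamal ∩ Elena ∩ Luca ∩ Esperanza: 19:00-21:45.
Jamal ∩ Elena ∩ Luca ∩ Esperanza ∩ Erik: 19:00-21:45.
Jamal ∩ Elena ∩ Luca ∩ Esperanza ∩ Erik ∩ Viktor: 19:30-21:45.
That's a single block of 135 minutes.

135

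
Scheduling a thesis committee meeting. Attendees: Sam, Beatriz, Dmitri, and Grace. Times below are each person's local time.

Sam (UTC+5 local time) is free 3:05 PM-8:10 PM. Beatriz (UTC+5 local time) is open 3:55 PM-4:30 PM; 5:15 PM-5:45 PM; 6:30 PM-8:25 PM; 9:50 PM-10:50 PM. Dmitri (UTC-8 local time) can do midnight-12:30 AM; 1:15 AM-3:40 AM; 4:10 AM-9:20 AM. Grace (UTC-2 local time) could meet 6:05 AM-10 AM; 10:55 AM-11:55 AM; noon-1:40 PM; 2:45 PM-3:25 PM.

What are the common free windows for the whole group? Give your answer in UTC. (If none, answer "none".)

10:55-11:30, 13:30-13:55, 14:00-15:10

Sam in UTC: 10:05-15:10 (subtract 5h to convert from UTC+5).
Beatriz in UTC: 10:55-11:30, 12:15-12:45, 13:30-15:25, 16:50-17:50 (subtract 5h to convert from UTC+5).
Dmitri in UTC: 08:00-08:30, 09:15-11:40, 12:10-17:20 (add 8h to convert from UTC-8).
Grace in UTC: 08:05-12:00, 12:55-13:55, 14:00-15:40, 16:45-17:25 (add 2h to convert from UTC-2).
Sam ∩ Beatriz: 10:55-11:30, 12:15-12:45, 13:30-15:10.
Sam ∩ Beatriz ∩ Dmitri: 10:55-11:30, 12:15-12:45, 13:30-15:10.
Sam ∩ Beatriz ∩ Dmitri ∩ Grace: 10:55-11:30, 13:30-13:55, 14:00-15:10.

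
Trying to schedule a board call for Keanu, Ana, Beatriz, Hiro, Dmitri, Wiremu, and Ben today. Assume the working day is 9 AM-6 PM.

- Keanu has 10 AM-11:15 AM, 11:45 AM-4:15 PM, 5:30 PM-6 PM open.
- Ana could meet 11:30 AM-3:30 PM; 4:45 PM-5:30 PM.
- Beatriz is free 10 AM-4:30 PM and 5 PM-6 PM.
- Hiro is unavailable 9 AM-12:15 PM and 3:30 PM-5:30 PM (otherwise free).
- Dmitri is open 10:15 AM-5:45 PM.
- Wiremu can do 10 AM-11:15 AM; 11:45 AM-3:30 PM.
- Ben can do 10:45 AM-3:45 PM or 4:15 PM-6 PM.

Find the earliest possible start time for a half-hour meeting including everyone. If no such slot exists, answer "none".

Keanu free: 10:00-11:15, 11:45-16:15, 17:30-18:00.
Ana free: 11:30-15:30, 16:45-17:30.
Beatriz free: 10:00-16:30, 17:00-18:00.
Hiro free: 12:15-15:30, 17:30-18:00 (invert busy blocks within the working day).
Dmitri free: 10:15-17:45.
Wiremu free: 10:00-11:15, 11:45-15:30.
Ben free: 10:45-15:45, 16:15-18:00.
Keanu ∩ Ana: 11:45-15:30.
Keanu ∩ Ana ∩ Beatriz: 11:45-15:30.
Keanu ∩ Ana ∩ Beatriz ∩ Hiro: 12:15-15:30.
Keanu ∩ Ana ∩ Beatriz ∩ Hiro ∩ Dmitri: 12:15-15:30.
Keanu ∩ Ana ∩ Beatriz ∩ Hiro ∩ Dmitri ∩ Wiremu: 12:15-15:30.
Keanu ∩ Ana ∩ Beatriz ∩ Hiro ∩ Dmitri ∩ Wiremu ∩ Ben: 12:15-15:30.
The first common window of at least 30 minutes is 12:15-15:30, so the earliest start is 12:15.

12:15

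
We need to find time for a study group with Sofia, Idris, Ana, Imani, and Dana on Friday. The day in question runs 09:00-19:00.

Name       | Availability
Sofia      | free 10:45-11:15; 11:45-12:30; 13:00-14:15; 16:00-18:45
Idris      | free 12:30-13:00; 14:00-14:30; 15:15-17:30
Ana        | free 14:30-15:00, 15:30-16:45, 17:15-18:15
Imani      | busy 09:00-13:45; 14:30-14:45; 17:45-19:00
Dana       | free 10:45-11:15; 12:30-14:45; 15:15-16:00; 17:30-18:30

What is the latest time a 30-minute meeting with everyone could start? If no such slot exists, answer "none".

Sofia free: 10:45-11:15, 11:45-12:30, 13:00-14:15, 16:00-18:45.
Idris free: 12:30-13:00, 14:00-14:30, 15:15-17:30.
Ana free: 14:30-15:00, 15:30-16:45, 17:15-18:15.
Imani free: 13:45-14:30, 14:45-17:45 (invert busy blocks within the working day).
Dana free: 10:45-11:15, 12:30-14:45, 15:15-16:00, 17:30-18:30.
Sofia ∩ Idris: 14:00-14:15, 16:00-17:30.
Sofia ∩ Idris ∩ Ana: 16:00-16:45, 17:15-17:30.
Sofia ∩ Idris ∩ Ana ∩ Imani: 16:00-16:45, 17:15-17:30.
Sofia ∩ Idris ∩ Ana ∩ Imani ∩ Dana: ∅.
There is no time when everyone is free.
No common window is at least 30 minutes long.

none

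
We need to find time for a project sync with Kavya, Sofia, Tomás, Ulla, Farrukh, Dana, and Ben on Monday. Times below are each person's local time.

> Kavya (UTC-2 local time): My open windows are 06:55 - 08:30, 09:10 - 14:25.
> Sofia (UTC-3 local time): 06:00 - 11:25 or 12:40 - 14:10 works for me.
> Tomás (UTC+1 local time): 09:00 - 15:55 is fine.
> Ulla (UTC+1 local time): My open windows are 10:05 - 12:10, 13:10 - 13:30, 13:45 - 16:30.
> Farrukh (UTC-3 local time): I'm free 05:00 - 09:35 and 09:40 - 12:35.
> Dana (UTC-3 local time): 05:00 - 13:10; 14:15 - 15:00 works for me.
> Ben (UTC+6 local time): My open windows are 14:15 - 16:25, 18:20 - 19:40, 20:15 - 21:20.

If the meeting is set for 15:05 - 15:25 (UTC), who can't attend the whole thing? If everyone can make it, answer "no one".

Ben, Sofia, Tomás

Kavya in UTC: 08:55-10:30, 11:10-16:25 (add 2h to convert from UTC-2).
Sofia in UTC: 09:00-14:25, 15:40-17:10 (add 3h to convert from UTC-3).
Tomás in UTC: 08:00-14:55 (subtract 1h to convert from UTC+1).
Ulla in UTC: 09:05-11:10, 12:10-12:30, 12:45-15:30 (subtract 1h to convert from UTC+1).
Farrukh in UTC: 08:00-12:35, 12:40-15:35 (add 3h to convert from UTC-3).
Dana in UTC: 08:00-16:10, 17:15-18:00 (add 3h to convert from UTC-3).
Ben in UTC: 08:15-10:25, 12:20-13:40, 14:15-15:20 (subtract 6h to convert from UTC+6).
Kavya: free for 15:05-15:25. Sofia: not fully free for 15:05-15:25. Tomás: not fully free for 15:05-15:25. Ulla: free for 15:05-15:25. Farrukh: free for 15:05-15:25. Dana: free for 15:05-15:25. Ben: not fully free for 15:05-15:25.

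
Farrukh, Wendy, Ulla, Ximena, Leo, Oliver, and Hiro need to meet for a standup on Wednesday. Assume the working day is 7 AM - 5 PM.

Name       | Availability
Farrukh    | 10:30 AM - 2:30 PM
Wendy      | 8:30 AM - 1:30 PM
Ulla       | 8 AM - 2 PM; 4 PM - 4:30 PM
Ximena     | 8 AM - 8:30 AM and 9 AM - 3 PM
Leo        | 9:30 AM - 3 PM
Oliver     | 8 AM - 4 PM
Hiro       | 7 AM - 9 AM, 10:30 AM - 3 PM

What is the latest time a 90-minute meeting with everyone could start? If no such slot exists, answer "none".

Farrukh ∩ Wendy: 10:30-13:30.
Farrukh ∩ Wendy ∩ Ulla: 10:30-13:30.
Farrukh ∩ Wendy ∩ Ulla ∩ Ximena: 10:30-13:30.
Farrukh ∩ Wendy ∩ Ulla ∩ Ximena ∩ Leo: 10:30-13:30.
Farrukh ∩ Wendy ∩ Ulla ∩ Ximena ∩ Leo ∩ Oliver: 10:30-13:30.
Farrukh ∩ Wendy ∩ Ulla ∩ Ximena ∩ Leo ∩ Oliver ∩ Hiro: 10:30-13:30.
The last common window of at least 90 minutes is 10:30-13:30; a 90-minute meeting can start as late as 12:00 and still end by 13:30.

12:00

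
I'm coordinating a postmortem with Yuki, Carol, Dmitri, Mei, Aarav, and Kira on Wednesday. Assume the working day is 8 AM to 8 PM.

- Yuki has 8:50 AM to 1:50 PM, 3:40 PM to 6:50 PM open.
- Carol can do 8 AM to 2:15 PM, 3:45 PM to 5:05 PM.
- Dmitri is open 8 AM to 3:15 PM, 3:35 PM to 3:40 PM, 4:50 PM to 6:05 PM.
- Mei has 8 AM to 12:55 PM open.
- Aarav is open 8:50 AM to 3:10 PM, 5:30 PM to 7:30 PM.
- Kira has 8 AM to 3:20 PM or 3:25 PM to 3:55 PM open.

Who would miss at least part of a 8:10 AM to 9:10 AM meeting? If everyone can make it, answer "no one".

Aarav, Yuki

Yuki: not fully free for 08:10-09:10. Carol: free for 08:10-09:10. Dmitri: free for 08:10-09:10. Mei: free for 08:10-09:10. Aarav: not fully free for 08:10-09:10. Kira: free for 08:10-09:10.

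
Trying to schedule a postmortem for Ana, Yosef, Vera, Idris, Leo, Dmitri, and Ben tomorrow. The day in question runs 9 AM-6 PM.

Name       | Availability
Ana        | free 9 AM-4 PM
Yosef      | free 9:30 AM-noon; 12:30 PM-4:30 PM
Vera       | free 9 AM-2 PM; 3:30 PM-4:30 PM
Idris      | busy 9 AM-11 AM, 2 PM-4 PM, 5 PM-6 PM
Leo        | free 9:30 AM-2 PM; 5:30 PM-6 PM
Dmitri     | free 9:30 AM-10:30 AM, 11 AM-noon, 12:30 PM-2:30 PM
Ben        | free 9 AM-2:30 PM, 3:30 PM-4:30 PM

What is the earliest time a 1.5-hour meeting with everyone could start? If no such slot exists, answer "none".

Ana free: 09:00-16:00.
Yosef free: 09:30-12:00, 12:30-16:30.
Vera free: 09:00-14:00, 15:30-16:30.
Idris free: 11:00-14:00, 16:00-17:00 (invert busy blocks within the working day).
Leo free: 09:30-14:00, 17:30-18:00.
Dmitri free: 09:30-10:30, 11:00-12:00, 12:30-14:30.
Ben free: 09:00-14:30, 15:30-16:30.
Ana ∩ Yosef: 09:30-12:00, 12:30-16:00.
Ana ∩ Yosef ∩ Vera: 09:30-12:00, 12:30-14:00, 15:30-16:00.
Ana ∩ Yosef ∩ Vera ∩ Idris: 11:00-12:00, 12:30-14:00.
Ana ∩ Yosef ∩ Vera ∩ Idris ∩ Leo: 11:00-12:00, 12:30-14:00.
Ana ∩ Yosef ∩ Vera ∩ Idris ∩ Leo ∩ Dmitri: 11:00-12:00, 12:30-14:00.
Ana ∩ Yosef ∩ Vera ∩ Idris ∩ Leo ∩ Dmitri ∩ Ben: 11:00-12:00, 12:30-14:00.
So the common availability across everyone is 11:00-12:00, 12:30-14:00.
The first common window of at least 90 minutes is 12:30-14:00, so the earliest start is 12:30.

12:30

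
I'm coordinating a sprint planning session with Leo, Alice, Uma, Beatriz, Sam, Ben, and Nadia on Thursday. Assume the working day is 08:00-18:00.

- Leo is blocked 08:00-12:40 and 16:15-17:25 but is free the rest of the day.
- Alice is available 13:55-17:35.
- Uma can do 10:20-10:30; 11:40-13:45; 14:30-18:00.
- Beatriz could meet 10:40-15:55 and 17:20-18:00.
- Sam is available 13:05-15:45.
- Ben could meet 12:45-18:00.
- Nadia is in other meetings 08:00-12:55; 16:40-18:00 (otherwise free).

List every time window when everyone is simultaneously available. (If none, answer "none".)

14:30-15:45

Leo free: 12:40-16:15, 17:25-18:00 (invert busy blocks within the working day).
Alice free: 13:55-17:35.
Uma free: 10:20-10:30, 11:40-13:45, 14:30-18:00.
Beatriz free: 10:40-15:55, 17:20-18:00.
Sam free: 13:05-15:45.
Ben free: 12:45-18:00.
Nadia free: 12:55-16:40 (invert busy blocks within the working day).
Leo ∩ Alice: 13:55-16:15, 17:25-17:35.
Leo ∩ Alice ∩ Uma: 14:30-16:15, 17:25-17:35.
Leo ∩ Alice ∩ Uma ∩ Beatriz: 14:30-15:55, 17:25-17:35.
Leo ∩ Alice ∩ Uma ∩ Beatriz ∩ Sam: 14:30-15:45.
Leo ∩ Alice ∩ Uma ∩ Beatriz ∩ Sam ∩ Ben: 14:30-15:45.
Leo ∩ Alice ∩ Uma ∩ Beatriz ∩ Sam ∩ Ben ∩ Nadia: 14:30-15:45.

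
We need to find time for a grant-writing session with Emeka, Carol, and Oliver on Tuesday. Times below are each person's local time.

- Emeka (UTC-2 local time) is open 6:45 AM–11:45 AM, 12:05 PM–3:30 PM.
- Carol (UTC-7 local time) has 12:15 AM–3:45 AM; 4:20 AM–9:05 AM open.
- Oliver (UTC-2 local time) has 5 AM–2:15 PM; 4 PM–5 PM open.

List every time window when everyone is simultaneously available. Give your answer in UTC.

Emeka in UTC: 08:45-13:45, 14:05-17:30 (add 2h to convert from UTC-2).
Carol in UTC: 07:15-10:45, 11:20-16:05 (add 7h to convert from UTC-7).
Oliver in UTC: 07:00-16:15, 18:00-19:00 (add 2h to convert from UTC-2).
Emeka ∩ Carol: 08:45-10:45, 11:20-13:45, 14:05-16:05.
Emeka ∩ Carol ∩ Oliver: 08:45-10:45, 11:20-13:45, 14:05-16:05.

08:45-10:45, 11:20-13:45, 14:05-16:05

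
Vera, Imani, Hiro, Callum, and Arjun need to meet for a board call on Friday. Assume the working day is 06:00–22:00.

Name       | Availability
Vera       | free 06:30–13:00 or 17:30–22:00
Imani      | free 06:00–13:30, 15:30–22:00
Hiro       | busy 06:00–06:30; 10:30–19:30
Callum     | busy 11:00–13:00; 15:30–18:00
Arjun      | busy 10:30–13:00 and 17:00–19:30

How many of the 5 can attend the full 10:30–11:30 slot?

Vera free: 06:30-13:00, 17:30-22:00.
Imani free: 06:00-13:30, 15:30-22:00.
Hiro free: 06:30-10:30, 19:30-22:00 (invert busy blocks within the working day).
Callum free: 06:00-11:00, 13:00-15:30, 18:00-22:00 (invert busy blocks within the working day).
Arjun free: 06:00-10:30, 13:00-17:00, 19:30-22:00 (invert busy blocks within the working day).
Vera and Imani can make the full 10:30-11:30 slot — that's 2.

2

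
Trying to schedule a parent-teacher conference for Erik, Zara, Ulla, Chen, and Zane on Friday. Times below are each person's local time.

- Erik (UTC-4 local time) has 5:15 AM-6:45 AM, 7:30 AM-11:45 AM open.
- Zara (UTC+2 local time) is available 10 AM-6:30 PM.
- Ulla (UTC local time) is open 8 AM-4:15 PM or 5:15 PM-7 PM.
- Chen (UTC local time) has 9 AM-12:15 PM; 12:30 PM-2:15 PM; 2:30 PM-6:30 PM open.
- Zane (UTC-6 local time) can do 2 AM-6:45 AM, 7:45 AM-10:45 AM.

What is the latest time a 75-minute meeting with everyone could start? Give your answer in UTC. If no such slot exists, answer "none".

14:30

Erik in UTC: 09:15-10:45, 11:30-15:45 (add 4h to convert from UTC-4).
Zara in UTC: 08:00-16:30 (subtract 2h to convert from UTC+2).
Ulla in UTC: 08:00-16:15, 17:15-19:00.
Chen in UTC: 09:00-12:15, 12:30-14:15, 14:30-18:30.
Zane in UTC: 08:00-12:45, 13:45-16:45 (add 6h to convert from UTC-6).
Erik ∩ Zara: 09:15-10:45, 11:30-15:45.
Erik ∩ Zara ∩ Ulla: 09:15-10:45, 11:30-15:45.
Erik ∩ Zara ∩ Ulla ∩ Chen: 09:15-10:45, 11:30-12:15, 12:30-14:15, 14:30-15:45.
Erik ∩ Zara ∩ Ulla ∩ Chen ∩ Zane: 09:15-10:45, 11:30-12:15, 12:30-12:45, 13:45-14:15, 14:30-15:45.
Those are the intersection windows.
The last common window of at least 75 minutes is 14:30-15:45; a 75-minute meeting can start as late as 14:30 and still end by 15:45.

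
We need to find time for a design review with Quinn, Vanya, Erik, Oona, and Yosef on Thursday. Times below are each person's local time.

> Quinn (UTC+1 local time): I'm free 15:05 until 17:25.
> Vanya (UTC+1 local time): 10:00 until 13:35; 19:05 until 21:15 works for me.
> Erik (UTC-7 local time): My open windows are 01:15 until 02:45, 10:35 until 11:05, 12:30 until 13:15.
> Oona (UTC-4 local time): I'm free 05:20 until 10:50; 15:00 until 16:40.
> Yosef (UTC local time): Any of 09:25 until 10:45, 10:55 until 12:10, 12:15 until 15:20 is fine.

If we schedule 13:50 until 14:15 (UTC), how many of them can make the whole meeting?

2

Quinn in UTC: 14:05-16:25 (subtract 1h to convert from UTC+1).
Vanya in UTC: 09:00-12:35, 18:05-20:15 (subtract 1h to convert from UTC+1).
Erik in UTC: 08:15-09:45, 17:35-18:05, 19:30-20:15 (add 7h to convert from UTC-7).
Oona in UTC: 09:20-14:50, 19:00-20:40 (add 4h to convert from UTC-4).
Yosef in UTC: 09:25-10:45, 10:55-12:10, 12:15-15:20.
Oona and Yosef can make the full 13:50-14:15 slot — that's 2.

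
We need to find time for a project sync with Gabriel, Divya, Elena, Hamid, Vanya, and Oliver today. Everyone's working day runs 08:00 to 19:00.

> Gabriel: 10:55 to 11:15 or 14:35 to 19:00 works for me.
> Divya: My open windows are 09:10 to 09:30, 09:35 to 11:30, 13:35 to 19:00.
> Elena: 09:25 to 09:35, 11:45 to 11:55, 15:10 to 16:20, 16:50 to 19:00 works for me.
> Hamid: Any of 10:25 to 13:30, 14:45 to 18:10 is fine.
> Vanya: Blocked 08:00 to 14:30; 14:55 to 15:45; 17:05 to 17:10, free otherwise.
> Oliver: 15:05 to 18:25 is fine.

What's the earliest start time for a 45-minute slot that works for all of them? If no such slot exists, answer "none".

17:10

Gabriel free: 10:55-11:15, 14:35-19:00.
Divya free: 09:10-09:30, 09:35-11:30, 13:35-19:00.
Elena free: 09:25-09:35, 11:45-11:55, 15:10-16:20, 16:50-19:00.
Hamid free: 10:25-13:30, 14:45-18:10.
Vanya free: 14:30-14:55, 15:45-17:05, 17:10-19:00 (invert busy blocks within the working day).
Oliver free: 15:05-18:25.
Gabriel ∩ Divya: 10:55-11:15, 14:35-19:00.
Gabriel ∩ Divya ∩ Elena: 15:10-16:20, 16:50-19:00.
Gabriel ∩ Divya ∩ Elena ∩ Hamid: 15:10-16:20, 16:50-18:10.
Gabriel ∩ Divya ∩ Elena ∩ Hamid ∩ Vanya: 15:45-16:20, 16:50-17:05, 17:10-18:10.
Gabriel ∩ Divya ∩ Elena ∩ Hamid ∩ Vanya ∩ Oliver: 15:45-16:20, 16:50-17:05, 17:10-18:10.
The first common window of at least 45 minutes is 17:10-18:10, so the earliest start is 17:10.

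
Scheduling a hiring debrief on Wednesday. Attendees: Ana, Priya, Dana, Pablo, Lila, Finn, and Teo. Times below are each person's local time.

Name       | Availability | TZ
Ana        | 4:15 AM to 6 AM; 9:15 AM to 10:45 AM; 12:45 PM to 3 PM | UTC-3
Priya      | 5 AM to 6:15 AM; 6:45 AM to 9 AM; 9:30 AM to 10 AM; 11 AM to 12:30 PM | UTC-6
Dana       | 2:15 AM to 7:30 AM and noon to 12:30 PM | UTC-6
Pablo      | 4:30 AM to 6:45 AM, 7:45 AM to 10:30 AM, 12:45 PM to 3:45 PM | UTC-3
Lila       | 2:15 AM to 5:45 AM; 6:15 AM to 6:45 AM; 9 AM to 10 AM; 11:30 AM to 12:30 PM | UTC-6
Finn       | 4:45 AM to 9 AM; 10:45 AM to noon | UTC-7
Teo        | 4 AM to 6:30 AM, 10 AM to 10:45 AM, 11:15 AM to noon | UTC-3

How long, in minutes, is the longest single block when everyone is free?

0

Ana in UTC: 07:15-09:00, 12:15-13:45, 15:45-18:00 (add 3h to convert from UTC-3).
Priya in UTC: 11:00-12:15, 12:45-15:00, 15:30-16:00, 17:00-18:30 (add 6h to convert from UTC-6).
Dana in UTC: 08:15-13:30, 18:00-18:30 (add 6h to convert from UTC-6).
Pablo in UTC: 07:30-09:45, 10:45-13:30, 15:45-18:45 (add 3h to convert from UTC-3).
Lila in UTC: 08:15-11:45, 12:15-12:45, 15:00-16:00, 17:30-18:30 (add 6h to convert from UTC-6).
Finn in UTC: 11:45-16:00, 17:45-19:00 (add 7h to convert from UTC-7).
Teo in UTC: 07:00-09:30, 13:00-13:45, 14:15-15:00 (add 3h to convert from UTC-3).
Ana ∩ Priya: 12:45-13:45, 15:45-16:00, 17:00-18:00.
Ana ∩ Priya ∩ Dana: 12:45-13:30.
Ana ∩ Priya ∩ Dana ∩ Pablo: 12:45-13:30.
Ana ∩ Priya ∩ Dana ∩ Pablo ∩ Lila: ∅.
Ana ∩ Priya ∩ Dana ∩ Pablo ∩ Lila ∩ Finn: ∅.
Ana ∩ Priya ∩ Dana ∩ Pablo ∩ Lila ∩ Finn ∩ Teo: ∅.
There is no time when everyone is free.
No common window exists, so the longest block is 0 minutes.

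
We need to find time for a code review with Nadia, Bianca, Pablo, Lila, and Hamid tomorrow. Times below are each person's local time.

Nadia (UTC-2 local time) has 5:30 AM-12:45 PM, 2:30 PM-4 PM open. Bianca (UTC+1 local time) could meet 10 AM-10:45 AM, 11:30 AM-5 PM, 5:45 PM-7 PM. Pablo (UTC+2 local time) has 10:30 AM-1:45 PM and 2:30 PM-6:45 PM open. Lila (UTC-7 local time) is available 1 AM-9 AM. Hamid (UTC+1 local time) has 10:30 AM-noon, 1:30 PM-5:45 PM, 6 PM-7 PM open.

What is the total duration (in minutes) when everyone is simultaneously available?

Nadia in UTC: 07:30-14:45, 16:30-18:00 (add 2h to convert from UTC-2).
Bianca in UTC: 09:00-09:45, 10:30-16:00, 16:45-18:00 (subtract 1h to convert from UTC+1).
Pablo in UTC: 08:30-11:45, 12:30-16:45 (subtract 2h to convert from UTC+2).
Lila in UTC: 08:00-16:00 (add 7h to convert from UTC-7).
Hamid in UTC: 09:30-11:00, 12:30-16:45, 17:00-18:00 (subtract 1h to convert from UTC+1).
Nadia ∩ Bianca: 09:00-09:45, 10:30-14:45, 16:45-18:00.
Nadia ∩ Bianca ∩ Pablo: 09:00-09:45, 10:30-11:45, 12:30-14:45.
Nadia ∩ Bianca ∩ Pablo ∩ Lila: 09:00-09:45, 10:30-11:45, 12:30-14:45.
Nadia ∩ Bianca ∩ Pablo ∩ Lila ∩ Hamid: 09:30-09:45, 10:30-11:00, 12:30-14:45.
Summing the common windows: 15 + 30 + 135 = 180 minutes.

180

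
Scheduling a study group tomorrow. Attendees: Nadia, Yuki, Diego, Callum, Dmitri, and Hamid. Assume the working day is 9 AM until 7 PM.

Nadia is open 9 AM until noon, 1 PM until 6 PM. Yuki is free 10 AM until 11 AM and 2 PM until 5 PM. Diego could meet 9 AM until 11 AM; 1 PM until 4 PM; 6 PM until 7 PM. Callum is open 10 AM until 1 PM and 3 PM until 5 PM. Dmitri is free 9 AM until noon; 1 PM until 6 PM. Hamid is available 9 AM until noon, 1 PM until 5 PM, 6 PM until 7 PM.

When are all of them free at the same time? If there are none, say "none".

10:00-11:00, 15:00-16:00

Nadia ∩ Yuki: 10:00-11:00, 14:00-17:00.
Nadia ∩ Yuki ∩ Diego: 10:00-11:00, 14:00-16:00.
Nadia ∩ Yuki ∩ Diego ∩ Callum: 10:00-11:00, 15:00-16:00.
Nadia ∩ Yuki ∩ Diego ∩ Callum ∩ Dmitri: 10:00-11:00, 15:00-16:00.
Nadia ∩ Yuki ∩ Diego ∩ Callum ∩ Dmitri ∩ Hamid: 10:00-11:00, 15:00-16:00.
Those are the intersection windows.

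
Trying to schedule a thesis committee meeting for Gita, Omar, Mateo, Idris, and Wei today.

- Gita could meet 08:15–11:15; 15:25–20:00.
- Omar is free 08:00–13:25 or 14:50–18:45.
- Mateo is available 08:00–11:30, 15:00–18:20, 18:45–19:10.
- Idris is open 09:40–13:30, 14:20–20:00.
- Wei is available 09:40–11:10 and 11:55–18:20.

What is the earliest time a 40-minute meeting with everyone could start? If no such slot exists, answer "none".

09:40

Gita ∩ Omar: 08:15-11:15, 15:25-18:45.
Gita ∩ Omar ∩ Mateo: 08:15-11:15, 15:25-18:20.
Gita ∩ Omar ∩ Mateo ∩ Idris: 09:40-11:15, 15:25-18:20.
Gita ∩ Omar ∩ Mateo ∩ Idris ∩ Wei: 09:40-11:10, 15:25-18:20.
The first common window of at least 40 minutes is 09:40-11:10, so the earliest start is 09:40.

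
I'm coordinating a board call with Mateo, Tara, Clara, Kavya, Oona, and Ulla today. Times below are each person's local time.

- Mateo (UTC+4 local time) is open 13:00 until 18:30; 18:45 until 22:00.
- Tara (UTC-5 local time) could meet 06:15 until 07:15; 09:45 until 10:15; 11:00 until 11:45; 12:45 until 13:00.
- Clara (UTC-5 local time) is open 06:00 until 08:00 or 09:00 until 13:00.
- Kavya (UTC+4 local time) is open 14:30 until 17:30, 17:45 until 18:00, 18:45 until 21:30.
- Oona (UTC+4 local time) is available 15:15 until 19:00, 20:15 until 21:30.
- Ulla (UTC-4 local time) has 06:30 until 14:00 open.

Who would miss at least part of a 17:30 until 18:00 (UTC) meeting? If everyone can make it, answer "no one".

Mateo in UTC: 09:00-14:30, 14:45-18:00 (subtract 4h to convert from UTC+4).
Tara in UTC: 11:15-12:15, 14:45-15:15, 16:00-16:45, 17:45-18:00 (add 5h to convert from UTC-5).
Clara in UTC: 11:00-13:00, 14:00-18:00 (add 5h to convert from UTC-5).
Kavya in UTC: 10:30-13:30, 13:45-14:00, 14:45-17:30 (subtract 4h to convert from UTC+4).
Oona in UTC: 11:15-15:00, 16:15-17:30 (subtract 4h to convert from UTC+4).
Ulla in UTC: 10:30-18:00 (add 4h to convert from UTC-4).
Mateo: free for 17:30-18:00. Tara: not fully free for 17:30-18:00. Clara: free for 17:30-18:00. Kavya: not fully free for 17:30-18:00. Oona: not fully free for 17:30-18:00. Ulla: free for 17:30-18:00.

Kavya, Oona, Tara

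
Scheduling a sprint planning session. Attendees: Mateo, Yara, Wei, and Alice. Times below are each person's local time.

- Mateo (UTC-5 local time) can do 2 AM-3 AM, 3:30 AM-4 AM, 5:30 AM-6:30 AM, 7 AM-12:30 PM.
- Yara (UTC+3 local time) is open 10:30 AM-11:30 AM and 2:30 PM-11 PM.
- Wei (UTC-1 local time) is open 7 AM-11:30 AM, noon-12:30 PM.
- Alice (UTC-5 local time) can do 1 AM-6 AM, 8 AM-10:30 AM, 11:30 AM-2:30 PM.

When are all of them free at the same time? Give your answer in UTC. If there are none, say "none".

Mateo in UTC: 07:00-08:00, 08:30-09:00, 10:30-11:30, 12:00-17:30 (add 5h to convert from UTC-5).
Yara in UTC: 07:30-08:30, 11:30-20:00 (subtract 3h to convert from UTC+3).
Wei in UTC: 08:00-12:30, 13:00-13:30 (add 1h to convert from UTC-1).
Alice in UTC: 06:00-11:00, 13:00-15:30, 16:30-19:30 (add 5h to convert from UTC-5).
Mateo ∩ Yara: 07:30-08:00, 12:00-17:30.
Mateo ∩ Yara ∩ Wei: 12:00-12:30, 13:00-13:30.
Mateo ∩ Yara ∩ Wei ∩ Alice: 13:00-13:30.
So the common availability across everyone is 13:00-13:30.

13:00-13:30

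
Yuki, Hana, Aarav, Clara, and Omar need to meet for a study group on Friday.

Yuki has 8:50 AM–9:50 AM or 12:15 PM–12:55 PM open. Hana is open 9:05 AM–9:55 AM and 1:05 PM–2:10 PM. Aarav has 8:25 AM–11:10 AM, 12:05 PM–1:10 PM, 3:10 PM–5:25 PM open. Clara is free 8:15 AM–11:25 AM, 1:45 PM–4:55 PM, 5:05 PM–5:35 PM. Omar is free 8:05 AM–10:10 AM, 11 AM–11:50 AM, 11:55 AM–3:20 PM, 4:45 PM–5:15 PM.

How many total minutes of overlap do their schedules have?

Yuki ∩ Hana: 09:05-09:50.
Yuki ∩ Hana ∩ Aarav: 09:05-09:50.
Yuki ∩ Hana ∩ Aarav ∩ Clara: 09:05-09:50.
Yuki ∩ Hana ∩ Aarav ∩ Clara ∩ Omar: 09:05-09:50.
That's a single block of 45 minutes.

45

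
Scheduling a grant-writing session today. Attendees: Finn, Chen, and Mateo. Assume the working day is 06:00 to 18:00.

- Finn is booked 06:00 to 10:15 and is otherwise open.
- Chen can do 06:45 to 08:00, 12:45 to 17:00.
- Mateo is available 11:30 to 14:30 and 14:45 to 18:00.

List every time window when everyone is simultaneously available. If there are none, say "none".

12:45-14:30, 14:45-17:00

Finn free: 10:15-18:00 (invert busy blocks within the working day).
Chen free: 06:45-08:00, 12:45-17:00.
Mateo free: 11:30-14:30, 14:45-18:00.
Finn ∩ Chen: 12:45-17:00.
Finn ∩ Chen ∩ Mateo: 12:45-14:30, 14:45-17:00.
So the common availability across everyone is 12:45-14:30, 14:45-17:00.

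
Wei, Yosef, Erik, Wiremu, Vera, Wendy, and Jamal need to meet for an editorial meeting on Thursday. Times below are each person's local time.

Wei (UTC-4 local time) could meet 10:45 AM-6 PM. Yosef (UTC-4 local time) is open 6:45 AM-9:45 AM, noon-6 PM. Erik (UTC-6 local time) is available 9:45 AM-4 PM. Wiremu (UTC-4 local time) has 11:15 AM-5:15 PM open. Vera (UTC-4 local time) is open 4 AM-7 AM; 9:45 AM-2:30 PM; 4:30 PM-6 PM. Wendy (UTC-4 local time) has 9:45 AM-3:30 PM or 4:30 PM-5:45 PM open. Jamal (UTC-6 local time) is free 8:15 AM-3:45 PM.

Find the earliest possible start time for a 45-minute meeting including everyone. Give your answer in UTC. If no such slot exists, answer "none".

16:00

Wei in UTC: 14:45-22:00 (add 4h to convert from UTC-4).
Yosef in UTC: 10:45-13:45, 16:00-22:00 (add 4h to convert from UTC-4).
Erik in UTC: 15:45-22:00 (add 6h to convert from UTC-6).
Wiremu in UTC: 15:15-21:15 (add 4h to convert from UTC-4).
Vera in UTC: 08:00-11:00, 13:45-18:30, 20:30-22:00 (add 4h to convert from UTC-4).
Wendy in UTC: 13:45-19:30, 20:30-21:45 (add 4h to convert from UTC-4).
Jamal in UTC: 14:15-21:45 (add 6h to convert from UTC-6).
Wei ∩ Yosef: 16:00-22:00.
Wei ∩ Yosef ∩ Erik: 16:00-22:00.
Wei ∩ Yosef ∩ Erik ∩ Wiremu: 16:00-21:15.
Wei ∩ Yosef ∩ Erik ∩ Wiremu ∩ Vera: 16:00-18:30, 20:30-21:15.
Wei ∩ Yosef ∩ Erik ∩ Wiremu ∩ Vera ∩ Wendy: 16:00-18:30, 20:30-21:15.
Wei ∩ Yosef ∩ Erik ∩ Wiremu ∩ Vera ∩ Wendy ∩ Jamal: 16:00-18:30, 20:30-21:15.
So the common availability across everyone is 16:00-18:30, 20:30-21:15.
The first common window of at least 45 minutes is 16:00-18:30, so the earliest start is 16:00.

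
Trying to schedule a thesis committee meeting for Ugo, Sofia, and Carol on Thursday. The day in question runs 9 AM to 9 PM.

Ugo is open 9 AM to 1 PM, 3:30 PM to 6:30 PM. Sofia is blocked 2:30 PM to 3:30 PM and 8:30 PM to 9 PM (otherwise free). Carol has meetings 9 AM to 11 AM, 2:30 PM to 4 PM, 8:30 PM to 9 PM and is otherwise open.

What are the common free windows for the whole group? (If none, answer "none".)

Ugo free: 09:00-13:00, 15:30-18:30.
Sofia free: 09:00-14:30, 15:30-20:30 (invert busy blocks within the working day).
Carol free: 11:00-14:30, 16:00-20:30 (invert busy blocks within the working day).
Ugo ∩ Sofia: 09:00-13:00, 15:30-18:30.
Ugo ∩ Sofia ∩ Carol: 11:00-13:00, 16:00-18:30.
Those are the intersection windows.

11:00-13:00, 16:00-18:30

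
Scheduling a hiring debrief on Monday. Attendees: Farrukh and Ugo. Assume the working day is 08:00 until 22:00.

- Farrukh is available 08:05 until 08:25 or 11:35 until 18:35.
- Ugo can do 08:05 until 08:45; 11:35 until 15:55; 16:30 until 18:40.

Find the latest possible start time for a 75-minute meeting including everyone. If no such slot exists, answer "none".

17:20

Farrukh ∩ Ugo: 08:05-08:25, 11:35-15:55, 16:30-18:35.
The last common window of at least 75 minutes is 16:30-18:35; a 75-minute meeting can start as late as 17:20 and still end by 18:35.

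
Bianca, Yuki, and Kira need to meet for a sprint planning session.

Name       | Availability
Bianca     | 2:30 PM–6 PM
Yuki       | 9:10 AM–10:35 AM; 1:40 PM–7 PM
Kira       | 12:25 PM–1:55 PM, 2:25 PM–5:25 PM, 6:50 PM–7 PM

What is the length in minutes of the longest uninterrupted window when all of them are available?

175

Bianca ∩ Yuki: 14:30-18:00.
Bianca ∩ Yuki ∩ Kira: 14:30-17:25.
The longest is 14:30-17:25 at 175 minutes.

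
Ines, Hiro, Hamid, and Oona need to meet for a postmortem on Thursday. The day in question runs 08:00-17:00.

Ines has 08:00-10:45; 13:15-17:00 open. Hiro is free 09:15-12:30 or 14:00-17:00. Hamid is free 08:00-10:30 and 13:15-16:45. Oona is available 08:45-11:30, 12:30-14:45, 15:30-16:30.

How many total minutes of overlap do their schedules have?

180

Ines ∩ Hiro: 09:15-10:45, 14:00-17:00.
Ines ∩ Hiro ∩ Hamid: 09:15-10:30, 14:00-16:45.
Ines ∩ Hiro ∩ Hamid ∩ Oona: 09:15-10:30, 14:00-14:45, 15:30-16:30.
Summing the common windows: 75 + 45 + 60 = 180 minutes.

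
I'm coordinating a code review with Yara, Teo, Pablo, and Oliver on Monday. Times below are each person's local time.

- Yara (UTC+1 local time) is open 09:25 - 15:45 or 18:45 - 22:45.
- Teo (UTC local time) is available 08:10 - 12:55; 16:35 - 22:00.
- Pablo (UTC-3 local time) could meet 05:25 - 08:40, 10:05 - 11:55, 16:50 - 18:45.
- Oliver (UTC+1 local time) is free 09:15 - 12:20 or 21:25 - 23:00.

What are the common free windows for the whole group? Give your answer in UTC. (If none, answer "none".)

Yara in UTC: 08:25-14:45, 17:45-21:45 (subtract 1h to convert from UTC+1).
Teo in UTC: 08:10-12:55, 16:35-22:00.
Pablo in UTC: 08:25-11:40, 13:05-14:55, 19:50-21:45 (add 3h to convert from UTC-3).
Oliver in UTC: 08:15-11:20, 20:25-22:00 (subtract 1h to convert from UTC+1).
Yara ∩ Teo: 08:25-12:55, 17:45-21:45.
Yara ∩ Teo ∩ Pablo: 08:25-11:40, 19:50-21:45.
Yara ∩ Teo ∩ Pablo ∩ Oliver: 08:25-11:20, 20:25-21:45.
So the common availability across everyone is 08:25-11:20, 20:25-21:45.

08:25-11:20, 20:25-21:45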